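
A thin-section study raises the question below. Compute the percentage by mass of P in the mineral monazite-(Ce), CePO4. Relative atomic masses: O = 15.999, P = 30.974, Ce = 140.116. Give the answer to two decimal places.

13.18 mass %

Formula mass = 1·140.116 + 1·30.974 + 4·15.999 = 235.086 g/mol, of which 30.974 g is P.
So P makes up 30.974/235.086 = 0.1318 of the mass, i.e. 13.18%.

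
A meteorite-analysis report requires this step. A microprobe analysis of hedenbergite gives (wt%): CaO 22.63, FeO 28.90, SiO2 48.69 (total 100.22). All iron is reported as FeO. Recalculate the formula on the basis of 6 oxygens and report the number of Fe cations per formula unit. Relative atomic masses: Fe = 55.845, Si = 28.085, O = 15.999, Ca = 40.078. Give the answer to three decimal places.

CaO: 22.63/56.077 = 0.40355 mol → 0.40355 mol Ca, 0.40355 mol O.
FeO: 28.90/71.844 = 0.40226 mol → 0.40226 mol Fe, 0.40226 mol O.
SiO2: 48.69/60.083 = 0.81038 mol → 0.81038 mol Si, 1.62076 mol O.
Total oxygen = 2.42657 mol. Normalization factor = 6/2.42657 = 2.47263.
Fe per 6 O = 0.40226 × 2.47263 = 0.995.

0.995 Fe apfu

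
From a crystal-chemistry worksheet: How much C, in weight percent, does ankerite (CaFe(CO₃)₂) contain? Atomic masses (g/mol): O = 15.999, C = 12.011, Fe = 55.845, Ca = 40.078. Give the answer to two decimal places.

Molar mass of CaFe(CO₃)₂: 1·40.078 + 1·55.845 + 2·12.011 + 6·15.999 = 215.939 g/mol.
Mass of C per formula unit: 2 × 12.011 = 24.022 g.
Weight fraction C = 24.022 / 215.939 = 0.1112.

11.12 weight percent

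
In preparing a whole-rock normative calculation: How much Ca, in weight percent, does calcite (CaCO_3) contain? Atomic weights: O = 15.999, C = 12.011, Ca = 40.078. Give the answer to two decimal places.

Formula mass = 1·40.078 + 1·12.011 + 3·15.999 = 100.086 g/mol, of which 40.078 g is Ca.
So Ca makes up 40.078/100.086 = 0.4004 of the mass, i.e. 40.04%.

40.04 weight percent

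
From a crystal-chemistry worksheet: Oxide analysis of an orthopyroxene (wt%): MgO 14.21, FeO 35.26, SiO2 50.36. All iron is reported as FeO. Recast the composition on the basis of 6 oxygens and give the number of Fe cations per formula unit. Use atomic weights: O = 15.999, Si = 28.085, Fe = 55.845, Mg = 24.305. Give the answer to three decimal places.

1.169 Fe apfu

MgO: 14.21/40.304 = 0.35257 mol → 0.35257 mol Mg, 0.35257 mol O.
FeO: 35.26/71.844 = 0.49079 mol → 0.49079 mol Fe, 0.49079 mol O.
SiO2: 50.36/60.083 = 0.83817 mol → 0.83817 mol Si, 1.67634 mol O.
Total oxygen = 2.51970 mol. Normalization factor = 6/2.51970 = 2.38124.
Fe per 6 O = 0.49079 × 2.38124 = 1.169.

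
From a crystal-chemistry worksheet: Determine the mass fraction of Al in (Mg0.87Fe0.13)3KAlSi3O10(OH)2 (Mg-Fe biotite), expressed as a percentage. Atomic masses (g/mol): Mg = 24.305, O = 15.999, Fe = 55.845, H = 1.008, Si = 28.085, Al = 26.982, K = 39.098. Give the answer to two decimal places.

M((Mg0.87Fe0.13)3KAlSi3O10(OH)2) = 429.555 g/mol.
Al contributes 1 × 26.982 = 26.982 g per mole.
26.982/429.555 = 0.0628 → 6.28%.

6.28 wt%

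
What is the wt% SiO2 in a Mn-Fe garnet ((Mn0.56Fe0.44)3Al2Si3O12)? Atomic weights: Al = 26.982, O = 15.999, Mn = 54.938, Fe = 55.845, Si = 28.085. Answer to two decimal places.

Molar mass of (Mn0.56Fe0.44)3Al2Si3O12 = 1.68·54.938 + 1.32·55.845 + 2·26.982 + 3·28.085 + 12·15.999 = 496.218 g/mol.
Each formula unit contains 3 Si, equivalent to 3/1 = 3.0000 mol SiO2.
M(SiO2) = 1×28.085 + 2×15.999 = 60.083 g/mol.
Mass of SiO2 per formula unit = 3.0000 × 60.083 = 180.249 g.
SiO2 wt% = 180.249 / 496.218 × 100 = 36.32%.

36.32 wt%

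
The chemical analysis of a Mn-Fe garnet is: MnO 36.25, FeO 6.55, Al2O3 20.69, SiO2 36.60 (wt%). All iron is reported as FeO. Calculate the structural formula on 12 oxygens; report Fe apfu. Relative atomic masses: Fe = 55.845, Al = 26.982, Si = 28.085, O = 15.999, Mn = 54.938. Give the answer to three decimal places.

0.450 Fe apfu

MnO (M=70.937): mol = 0.51102; Mn = 0.51102, O = 0.51102.
FeO (M=71.844): mol = 0.09117; Fe = 0.09117, O = 0.09117.
Al2O3 (M=101.961): mol = 0.20292; Al = 0.40584, O = 0.60876.
SiO2 (M=60.083): mol = 0.60916; Si = 0.60916, O = 1.21832.
ΣO = 2.42927; factor = 12/ΣO = 4.93976.
Fe apfu = 0.09117 × 4.93976 = 0.450.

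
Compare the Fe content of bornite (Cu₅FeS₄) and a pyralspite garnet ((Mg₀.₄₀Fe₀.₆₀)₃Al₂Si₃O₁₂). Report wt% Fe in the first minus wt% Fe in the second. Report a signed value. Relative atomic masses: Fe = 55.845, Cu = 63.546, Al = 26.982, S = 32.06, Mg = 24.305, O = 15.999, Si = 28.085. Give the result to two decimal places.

First mineral: 55.845 g Fe in 501.815 g formula = 11.13 wt% Fe.
Second mineral: 100.521 g Fe in 459.894 g formula = 21.86 wt% Fe.
11.13% − 21.86% gives a difference of -10.73 percentage points.

-10.73 percentage points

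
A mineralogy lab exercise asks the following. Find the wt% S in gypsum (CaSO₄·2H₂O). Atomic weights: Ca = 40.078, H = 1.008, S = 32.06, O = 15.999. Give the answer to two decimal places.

18.62 mass %

M(CaSO₄·2H₂O) = 172.164 g/mol.
S contributes 1 × 32.06 = 32.060 g per mole.
32.060/172.164 = 0.1862 → 18.62%.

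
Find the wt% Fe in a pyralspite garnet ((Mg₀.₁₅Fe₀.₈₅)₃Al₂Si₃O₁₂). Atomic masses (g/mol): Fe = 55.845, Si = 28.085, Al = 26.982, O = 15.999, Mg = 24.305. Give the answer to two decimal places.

Molar mass of (Mg₀.₁₅Fe₀.₈₅)₃Al₂Si₃O₁₂: 0.45×24.305 + 2.55×55.845 + 2×26.982 + 3×28.085 + 12×15.999 = 483.549 g/mol.
Mass of Fe per formula unit: 2.55 × 55.845 = 142.405 g.
Weight fraction Fe = 142.405 / 483.549 = 0.2945.

29.45 wt%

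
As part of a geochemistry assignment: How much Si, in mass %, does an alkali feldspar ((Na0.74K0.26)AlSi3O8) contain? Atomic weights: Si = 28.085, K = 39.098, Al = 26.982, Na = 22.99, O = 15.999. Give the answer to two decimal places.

M((Na0.74K0.26)AlSi3O8) = 266.407 g/mol.
Si contributes 3 × 28.085 = 84.255 g per mole.
84.255/266.407 = 0.3163 → 31.63%.

31.63 mass %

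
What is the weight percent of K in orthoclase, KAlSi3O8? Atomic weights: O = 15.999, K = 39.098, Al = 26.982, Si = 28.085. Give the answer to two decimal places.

14.05 weight percent

Molar mass of KAlSi3O8: 1·39.098 + 1·26.982 + 3·28.085 + 8·15.999 = 278.327 g/mol.
Mass of K per formula unit: 1 × 39.098 = 39.098 g.
Weight fraction K = 39.098 / 278.327 = 0.1405.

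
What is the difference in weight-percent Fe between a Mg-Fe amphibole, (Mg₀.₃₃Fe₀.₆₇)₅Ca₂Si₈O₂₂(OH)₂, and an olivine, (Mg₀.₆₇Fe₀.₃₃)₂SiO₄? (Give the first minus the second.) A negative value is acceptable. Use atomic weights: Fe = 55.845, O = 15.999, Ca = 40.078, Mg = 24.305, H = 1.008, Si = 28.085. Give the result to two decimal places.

-2.44 percentage points

First mineral: 187.081 g Fe in 918.012 g formula = 20.38 wt% Fe.
Second mineral: 36.858 g Fe in 161.507 g formula = 22.82 wt% Fe.
20.38% − 22.82% gives a difference of -2.44 percentage points.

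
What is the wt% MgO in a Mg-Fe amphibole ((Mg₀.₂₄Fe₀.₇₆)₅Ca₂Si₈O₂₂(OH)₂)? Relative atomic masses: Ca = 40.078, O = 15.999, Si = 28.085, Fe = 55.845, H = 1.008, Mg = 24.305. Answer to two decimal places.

5.19 wt%

M((Mg₀.₂₄Fe₀.₇₆)₅Ca₂Si₈O₂₂(OH)₂) = 932.205 g/mol; M(MgO) = 40.304 g/mol.
Moles MgO per formula unit = 1.20 Mg ÷ 1 = 1.2000.
MgO fraction = (1.2000 × 40.304) / 932.205 = 48.365/932.205 = 0.0519.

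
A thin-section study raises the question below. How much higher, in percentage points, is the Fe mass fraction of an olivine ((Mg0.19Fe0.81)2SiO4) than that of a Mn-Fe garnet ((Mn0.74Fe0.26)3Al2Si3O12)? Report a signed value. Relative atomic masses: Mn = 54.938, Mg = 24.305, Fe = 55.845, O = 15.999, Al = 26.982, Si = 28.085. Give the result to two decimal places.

38.38 percentage points

M((Mg0.19Fe0.81)2SiO4) = 191.786 g/mol, so wt% Fe = 90.469/191.786 × 100 = 47.17%.
M((Mn0.74Fe0.26)3Al2Si3O12) = 495.728 g/mol, so wt% Fe = 43.559/495.728 × 100 = 8.79%.
47.17 − 8.79 = 38.38 pp.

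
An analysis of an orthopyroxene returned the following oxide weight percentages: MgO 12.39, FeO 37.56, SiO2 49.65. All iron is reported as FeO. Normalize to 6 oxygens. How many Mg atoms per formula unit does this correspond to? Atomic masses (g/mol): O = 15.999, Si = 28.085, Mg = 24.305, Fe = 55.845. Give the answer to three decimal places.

0.743 Mg apfu

MgO (M=40.304): mol = 0.30741; Mg = 0.30741, O = 0.30741.
FeO (M=71.844): mol = 0.52280; Fe = 0.52280, O = 0.52280.
SiO2 (M=60.083): mol = 0.82636; Si = 0.82636, O = 1.65272.
ΣO = 2.48293; factor = 6/ΣO = 2.41650.
Mg apfu = 0.30741 × 2.41650 = 0.743.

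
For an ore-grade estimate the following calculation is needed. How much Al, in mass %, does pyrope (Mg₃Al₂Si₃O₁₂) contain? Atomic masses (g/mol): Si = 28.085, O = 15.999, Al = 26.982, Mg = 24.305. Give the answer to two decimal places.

M(Mg₃Al₂Si₃O₁₂) = 403.122 g/mol.
Al contributes 2 × 26.982 = 53.964 g per mole.
53.964/403.122 = 0.1339 → 13.39%.

13.39 mass %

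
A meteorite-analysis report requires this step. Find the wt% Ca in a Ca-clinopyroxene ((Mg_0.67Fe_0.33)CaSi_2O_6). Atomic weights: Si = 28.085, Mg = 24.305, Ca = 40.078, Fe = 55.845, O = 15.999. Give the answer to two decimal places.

M((Mg_0.67Fe_0.33)CaSi_2O_6) = 226.955 g/mol.
Ca contributes 1 × 40.078 = 40.078 g per mole.
40.078/226.955 = 0.1766 → 17.66%.

17.66 weight percent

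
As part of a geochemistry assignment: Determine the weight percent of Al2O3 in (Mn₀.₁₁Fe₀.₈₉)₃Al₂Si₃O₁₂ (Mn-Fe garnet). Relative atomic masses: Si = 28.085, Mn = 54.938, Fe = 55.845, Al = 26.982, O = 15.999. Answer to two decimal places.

20.50 wt%

Formula mass = 497.443 g/mol.
2 Al → 1.0000 mol Al2O3 per formula unit; M(Al2O3) = 101.961, so Al2O3 mass = 101.961 g.
101.961/497.443 × 100 = 20.50 wt%.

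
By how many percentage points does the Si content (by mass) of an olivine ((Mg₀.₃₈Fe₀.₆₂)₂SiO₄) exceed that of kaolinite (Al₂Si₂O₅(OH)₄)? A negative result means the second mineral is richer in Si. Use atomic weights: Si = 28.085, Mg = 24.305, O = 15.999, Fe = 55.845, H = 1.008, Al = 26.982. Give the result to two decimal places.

-6.14 percentage points

First mineral: 28.085 g Si in 179.801 g formula = 15.62 wt% Si.
Second mineral: 56.170 g Si in 258.157 g formula = 21.76 wt% Si.
15.62% − 21.76% gives a difference of -6.14 percentage points.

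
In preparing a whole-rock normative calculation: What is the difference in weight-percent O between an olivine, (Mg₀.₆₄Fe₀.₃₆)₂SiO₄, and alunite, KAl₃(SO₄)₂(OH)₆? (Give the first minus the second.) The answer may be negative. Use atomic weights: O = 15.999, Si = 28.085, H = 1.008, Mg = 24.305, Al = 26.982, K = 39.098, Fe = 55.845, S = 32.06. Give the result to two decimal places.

First mineral: 63.996 g O in 163.400 g formula = 39.17 wt% O.
Second mineral: 223.986 g O in 414.198 g formula = 54.08 wt% O.
39.17% − 54.08% gives a difference of -14.91 percentage points.

-14.91 percentage points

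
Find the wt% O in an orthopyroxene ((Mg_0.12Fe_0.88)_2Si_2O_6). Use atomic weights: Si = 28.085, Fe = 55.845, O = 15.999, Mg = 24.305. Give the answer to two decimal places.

Formula mass = 0.24*24.305 + 1.76*55.845 + 2*28.085 + 6*15.999 = 256.284 g/mol, of which 95.994 g is O.
So O makes up 95.994/256.284 = 0.3746 of the mass, i.e. 37.46%.

37.46 weight percent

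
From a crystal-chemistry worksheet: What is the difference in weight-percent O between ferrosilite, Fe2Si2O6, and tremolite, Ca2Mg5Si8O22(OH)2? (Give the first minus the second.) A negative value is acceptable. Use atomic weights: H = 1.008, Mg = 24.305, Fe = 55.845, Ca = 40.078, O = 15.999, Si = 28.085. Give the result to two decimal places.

O in Fe2Si2O6: molar mass 263.854 g/mol; 6×15.999 = 95.994 g → 36.38 wt%.
O in Ca2Mg5Si8O22(OH)2: molar mass 812.353 g/mol; 24×15.999 = 383.976 g → 47.27 wt%.
Difference = 36.38 − 47.27 = -10.89 percentage points.

-10.89 percentage points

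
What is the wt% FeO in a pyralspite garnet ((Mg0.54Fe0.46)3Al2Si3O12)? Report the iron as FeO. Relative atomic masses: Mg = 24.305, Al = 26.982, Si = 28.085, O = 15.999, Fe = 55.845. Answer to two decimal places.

22.20 wt%

Formula mass = 446.647 g/mol.
1.38 Fe → 1.3800 mol FeO per formula unit; M(FeO) = 71.844, so FeO mass = 99.145 g.
99.145/446.647 × 100 = 22.20 wt%.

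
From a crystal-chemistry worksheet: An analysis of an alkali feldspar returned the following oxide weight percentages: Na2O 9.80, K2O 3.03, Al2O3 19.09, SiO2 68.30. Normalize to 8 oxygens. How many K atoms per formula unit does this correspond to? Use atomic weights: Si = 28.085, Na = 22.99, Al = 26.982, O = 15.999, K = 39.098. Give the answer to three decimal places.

9.80 wt% Na2O ÷ 61.979 g/mol = 0.15812 mol, giving 0.31624 Na and 0.15812 O.
3.03 wt% K2O ÷ 94.195 g/mol = 0.03217 mol, giving 0.06434 K and 0.03217 O.
19.09 wt% Al2O3 ÷ 101.961 g/mol = 0.18723 mol, giving 0.37446 Al and 0.56169 O.
68.30 wt% SiO2 ÷ 60.083 g/mol = 1.13676 mol, giving 1.13676 Si and 2.27352 O.
Oxygen sums to 3.02550; scaling by 8/3.02550 = 2.64419 puts the formula on 8 O.
K: 0.06434 × 2.64419 = 0.170 atoms per formula unit.

0.170 K apfu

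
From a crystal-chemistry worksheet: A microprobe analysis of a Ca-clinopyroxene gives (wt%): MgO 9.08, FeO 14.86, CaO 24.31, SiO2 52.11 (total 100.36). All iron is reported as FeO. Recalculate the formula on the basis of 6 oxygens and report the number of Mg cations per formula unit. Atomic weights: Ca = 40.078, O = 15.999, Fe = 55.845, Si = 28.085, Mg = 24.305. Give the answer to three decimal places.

MgO: 9.08/40.304 = 0.22529 mol → 0.22529 mol Mg, 0.22529 mol O.
FeO: 14.86/71.844 = 0.20684 mol → 0.20684 mol Fe, 0.20684 mol O.
CaO: 24.31/56.077 = 0.43351 mol → 0.43351 mol Ca, 0.43351 mol O.
SiO2: 52.11/60.083 = 0.86730 mol → 0.86730 mol Si, 1.73460 mol O.
Total oxygen = 2.60024 mol. Normalization factor = 6/2.60024 = 2.30748.
Mg per 6 O = 0.22529 × 2.30748 = 0.520.

0.520 Mg apfu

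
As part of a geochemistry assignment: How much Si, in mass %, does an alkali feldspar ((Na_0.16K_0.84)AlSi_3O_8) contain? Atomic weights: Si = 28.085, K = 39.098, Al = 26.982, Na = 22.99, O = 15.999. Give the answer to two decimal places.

30.55 mass %

Molar mass of (Na_0.16K_0.84)AlSi_3O_8: 0.16×22.99 + 0.84×39.098 + 1×26.982 + 3×28.085 + 8×15.999 = 275.750 g/mol.
Mass of Si per formula unit: 3 × 28.085 = 84.255 g.
Weight fraction Si = 84.255 / 275.750 = 0.3055.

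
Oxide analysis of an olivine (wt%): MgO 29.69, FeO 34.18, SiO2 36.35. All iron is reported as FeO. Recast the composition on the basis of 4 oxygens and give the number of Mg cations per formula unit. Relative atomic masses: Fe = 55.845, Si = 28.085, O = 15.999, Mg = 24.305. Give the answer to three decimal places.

1.216 Mg apfu

MgO: 29.69/40.304 = 0.73665 mol → 0.73665 mol Mg, 0.73665 mol O.
FeO: 34.18/71.844 = 0.47575 mol → 0.47575 mol Fe, 0.47575 mol O.
SiO2: 36.35/60.083 = 0.60500 mol → 0.60500 mol Si, 1.21000 mol O.
Total oxygen = 2.42240 mol. Normalization factor = 4/2.42240 = 1.65125.
Mg per 4 O = 0.73665 × 1.65125 = 1.216.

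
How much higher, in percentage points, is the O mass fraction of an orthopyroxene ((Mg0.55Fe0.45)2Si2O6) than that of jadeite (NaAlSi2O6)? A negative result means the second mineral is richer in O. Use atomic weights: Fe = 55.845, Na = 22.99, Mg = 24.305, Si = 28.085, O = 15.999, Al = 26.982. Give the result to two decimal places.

First mineral: 95.994 g O in 229.160 g formula = 41.89 wt% O.
Second mineral: 95.994 g O in 202.136 g formula = 47.49 wt% O.
41.89% − 47.49% gives a difference of -5.60 percentage points.

-5.60 percentage points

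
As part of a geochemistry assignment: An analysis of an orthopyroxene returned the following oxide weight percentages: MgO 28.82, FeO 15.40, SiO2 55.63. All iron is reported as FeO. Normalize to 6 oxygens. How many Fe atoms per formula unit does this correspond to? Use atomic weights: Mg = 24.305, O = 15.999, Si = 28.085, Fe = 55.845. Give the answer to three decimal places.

28.82 wt% MgO ÷ 40.304 g/mol = 0.71507 mol, giving 0.71507 Mg and 0.71507 O.
15.40 wt% FeO ÷ 71.844 g/mol = 0.21435 mol, giving 0.21435 Fe and 0.21435 O.
55.63 wt% SiO2 ÷ 60.083 g/mol = 0.92589 mol, giving 0.92589 Si and 1.85178 O.
Oxygen sums to 2.78120; scaling by 6/2.78120 = 2.15734 puts the formula on 6 O.
Fe: 0.21435 × 2.15734 = 0.462 atoms per formula unit.

0.462 Fe apfu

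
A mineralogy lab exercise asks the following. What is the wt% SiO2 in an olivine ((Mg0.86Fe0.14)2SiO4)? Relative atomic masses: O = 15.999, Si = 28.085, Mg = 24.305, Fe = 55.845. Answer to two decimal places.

40.18 wt%

Molar mass of (Mg0.86Fe0.14)2SiO4 = 1.72·24.305 + 0.28·55.845 + 1·28.085 + 4·15.999 = 149.522 g/mol.
Each formula unit contains 1 Si, equivalent to 1/1 = 1.0000 mol SiO2.
M(SiO2) = 1×28.085 + 2×15.999 = 60.083 g/mol.
Mass of SiO2 per formula unit = 1.0000 × 60.083 = 60.083 g.
SiO2 wt% = 60.083 / 149.522 × 100 = 40.18%.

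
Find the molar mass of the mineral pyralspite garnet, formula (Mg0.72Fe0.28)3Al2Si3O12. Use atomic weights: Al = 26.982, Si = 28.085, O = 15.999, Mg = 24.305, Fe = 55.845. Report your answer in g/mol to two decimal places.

429.62 g/mol

M = 2.16·24.305 + 0.84·55.845 + 2·26.982 + 3·28.085 + 12·15.999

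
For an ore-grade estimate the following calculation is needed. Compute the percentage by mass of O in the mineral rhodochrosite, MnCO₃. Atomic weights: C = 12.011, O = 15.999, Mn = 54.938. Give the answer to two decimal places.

Molar mass of MnCO₃: 1×54.938 + 1×12.011 + 3×15.999 = 114.946 g/mol.
Mass of O per formula unit: 3 × 15.999 = 47.997 g.
Weight fraction O = 47.997 / 114.946 = 0.4176.

41.76 weight percent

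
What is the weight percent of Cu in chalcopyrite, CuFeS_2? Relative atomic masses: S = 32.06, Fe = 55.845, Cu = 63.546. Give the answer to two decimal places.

34.63 mass %

M(CuFeS_2) = 183.511 g/mol.
Cu contributes 1 × 63.546 = 63.546 g per mole.
63.546/183.511 = 0.3463 → 34.63%.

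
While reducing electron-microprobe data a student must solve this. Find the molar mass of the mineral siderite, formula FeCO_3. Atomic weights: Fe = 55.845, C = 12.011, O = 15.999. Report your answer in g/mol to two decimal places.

115.85 g/mol

The formula mass is the sum 1×55.845 + 1×12.011 + 3×15.999.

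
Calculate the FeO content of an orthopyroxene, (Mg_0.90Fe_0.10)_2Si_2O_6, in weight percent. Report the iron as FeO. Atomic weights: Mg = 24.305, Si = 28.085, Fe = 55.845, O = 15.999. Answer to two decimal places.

6.94 wt%

M((Mg_0.90Fe_0.10)_2Si_2O_6) = 207.082 g/mol; M(FeO) = 71.844 g/mol.
Moles FeO per formula unit = 0.20 Fe ÷ 1 = 0.2000.
FeO fraction = (0.2000 × 71.844) / 207.082 = 14.369/207.082 = 0.0694.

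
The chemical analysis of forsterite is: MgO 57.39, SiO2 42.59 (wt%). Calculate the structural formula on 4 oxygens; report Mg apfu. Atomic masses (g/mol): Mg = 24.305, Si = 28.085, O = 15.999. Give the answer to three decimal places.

2.004 Mg apfu

MgO (M=40.304): mol = 1.42393; Mg = 1.42393, O = 1.42393.
SiO2 (M=60.083): mol = 0.70885; Si = 0.70885, O = 1.41770.
ΣO = 2.84163; factor = 4/ΣO = 1.40764.
Mg apfu = 1.42393 × 1.40764 = 2.004.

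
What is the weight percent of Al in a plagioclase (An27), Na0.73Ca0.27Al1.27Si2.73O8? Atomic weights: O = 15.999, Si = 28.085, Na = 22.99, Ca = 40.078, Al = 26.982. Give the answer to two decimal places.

12.86 wt%

M(Na0.73Ca0.27Al1.27Si2.73O8) = 266.535 g/mol.
Al contributes 1.27 × 26.982 = 34.267 g per mole.
34.267/266.535 = 0.1286 → 12.86%.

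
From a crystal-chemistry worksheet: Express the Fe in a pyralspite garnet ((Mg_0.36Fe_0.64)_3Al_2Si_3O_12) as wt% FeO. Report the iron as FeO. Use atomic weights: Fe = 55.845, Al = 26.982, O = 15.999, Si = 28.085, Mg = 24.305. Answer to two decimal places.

M((Mg_0.36Fe_0.64)_3Al_2Si_3O_12) = 463.679 g/mol; M(FeO) = 71.844 g/mol.
Moles FeO per formula unit = 1.92 Fe ÷ 1 = 1.9200.
FeO fraction = (1.9200 × 71.844) / 463.679 = 137.940/463.679 = 0.2975.

29.75 wt%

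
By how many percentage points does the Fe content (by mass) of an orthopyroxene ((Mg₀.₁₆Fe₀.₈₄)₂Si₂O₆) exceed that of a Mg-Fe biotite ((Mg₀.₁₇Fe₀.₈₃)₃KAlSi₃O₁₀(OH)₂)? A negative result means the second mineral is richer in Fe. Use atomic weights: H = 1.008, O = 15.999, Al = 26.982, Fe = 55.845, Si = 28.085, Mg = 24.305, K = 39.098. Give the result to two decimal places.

8.92 percentage points

First mineral: 93.820 g Fe in 253.761 g formula = 36.97 wt% Fe.
Second mineral: 139.054 g Fe in 495.789 g formula = 28.05 wt% Fe.
36.97% − 28.05% gives a difference of 8.92 percentage points.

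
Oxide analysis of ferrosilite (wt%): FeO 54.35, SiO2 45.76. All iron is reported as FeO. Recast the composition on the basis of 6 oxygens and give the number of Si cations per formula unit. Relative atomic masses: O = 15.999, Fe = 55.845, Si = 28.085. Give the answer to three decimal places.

2.004 Si apfu

FeO: 54.35/71.844 = 0.75650 mol → 0.75650 mol Fe, 0.75650 mol O.
SiO2: 45.76/60.083 = 0.76161 mol → 0.76161 mol Si, 1.52322 mol O.
Total oxygen = 2.27972 mol. Normalization factor = 6/2.27972 = 2.63190.
Si per 6 O = 0.76161 × 2.63190 = 2.004.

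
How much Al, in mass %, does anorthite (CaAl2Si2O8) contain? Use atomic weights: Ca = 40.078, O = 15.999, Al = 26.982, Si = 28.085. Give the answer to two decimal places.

19.40 mass %

M(CaAl2Si2O8) = 278.204 g/mol.
Al contributes 2 × 26.982 = 53.964 g per mole.
53.964/278.204 = 0.1940 → 19.40%.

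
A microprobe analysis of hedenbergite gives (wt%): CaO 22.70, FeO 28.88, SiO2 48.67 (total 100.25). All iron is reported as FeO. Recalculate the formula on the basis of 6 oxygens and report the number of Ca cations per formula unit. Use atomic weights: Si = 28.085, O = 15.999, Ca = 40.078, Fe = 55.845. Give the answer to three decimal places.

1.001 Ca apfu

CaO (M=56.077): mol = 0.40480; Ca = 0.40480, O = 0.40480.
FeO (M=71.844): mol = 0.40198; Fe = 0.40198, O = 0.40198.
SiO2 (M=60.083): mol = 0.81005; Si = 0.81005, O = 1.62010.
ΣO = 2.42688; factor = 6/ΣO = 2.47231.
Ca apfu = 0.40480 × 2.47231 = 1.001.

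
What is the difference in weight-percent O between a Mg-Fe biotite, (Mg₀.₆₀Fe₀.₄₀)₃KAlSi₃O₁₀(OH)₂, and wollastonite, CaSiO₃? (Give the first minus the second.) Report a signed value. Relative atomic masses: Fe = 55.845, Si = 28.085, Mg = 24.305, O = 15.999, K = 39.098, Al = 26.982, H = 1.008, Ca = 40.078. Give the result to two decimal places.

0.87 percentage points

First mineral: 191.988 g O in 455.102 g formula = 42.19 wt% O.
Second mineral: 47.997 g O in 116.160 g formula = 41.32 wt% O.
42.19% − 41.32% gives a difference of 0.87 percentage points.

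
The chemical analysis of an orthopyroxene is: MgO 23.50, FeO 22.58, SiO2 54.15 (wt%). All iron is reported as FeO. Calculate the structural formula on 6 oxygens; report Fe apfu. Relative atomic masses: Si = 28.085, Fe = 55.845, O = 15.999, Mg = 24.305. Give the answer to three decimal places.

0.698 Fe apfu

MgO (M=40.304): mol = 0.58307; Mg = 0.58307, O = 0.58307.
FeO (M=71.844): mol = 0.31429; Fe = 0.31429, O = 0.31429.
SiO2 (M=60.083): mol = 0.90125; Si = 0.90125, O = 1.80250.
ΣO = 2.69986; factor = 6/ΣO = 2.22234.
Fe apfu = 0.31429 × 2.22234 = 0.698.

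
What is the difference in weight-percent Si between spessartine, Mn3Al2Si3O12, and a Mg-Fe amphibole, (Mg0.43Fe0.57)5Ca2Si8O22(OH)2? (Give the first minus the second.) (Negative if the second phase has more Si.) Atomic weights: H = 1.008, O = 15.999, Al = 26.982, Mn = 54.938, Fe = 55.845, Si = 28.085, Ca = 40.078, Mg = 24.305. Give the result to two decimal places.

First mineral: 84.255 g Si in 495.021 g formula = 17.02 wt% Si.
Second mineral: 224.680 g Si in 902.242 g formula = 24.90 wt% Si.
17.02% − 24.90% gives a difference of -7.88 percentage points.

-7.88 percentage points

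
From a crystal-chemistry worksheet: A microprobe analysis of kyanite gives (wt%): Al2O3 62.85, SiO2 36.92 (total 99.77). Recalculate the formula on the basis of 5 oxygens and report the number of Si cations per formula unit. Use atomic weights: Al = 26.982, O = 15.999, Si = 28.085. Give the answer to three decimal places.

Al2O3: 62.85/101.961 = 0.61641 mol → 1.23282 mol Al, 1.84923 mol O.
SiO2: 36.92/60.083 = 0.61448 mol → 0.61448 mol Si, 1.22896 mol O.
Total oxygen = 3.07819 mol. Normalization factor = 5/3.07819 = 1.62433.
Si per 5 O = 0.61448 × 1.62433 = 0.998.

0.998 Si apfu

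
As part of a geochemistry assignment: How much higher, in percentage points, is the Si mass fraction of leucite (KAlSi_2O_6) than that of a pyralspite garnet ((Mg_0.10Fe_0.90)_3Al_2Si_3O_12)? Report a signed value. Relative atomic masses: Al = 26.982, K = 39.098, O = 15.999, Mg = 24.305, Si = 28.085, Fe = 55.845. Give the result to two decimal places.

8.48 percentage points

Si in KAlSi_2O_6: molar mass 218.244 g/mol; 2×28.085 = 56.170 g → 25.74 wt%.
Si in (Mg_0.10Fe_0.90)_3Al_2Si_3O_12: molar mass 488.280 g/mol; 3×28.085 = 84.255 g → 17.26 wt%.
Difference = 25.74 − 17.26 = 8.48 percentage points.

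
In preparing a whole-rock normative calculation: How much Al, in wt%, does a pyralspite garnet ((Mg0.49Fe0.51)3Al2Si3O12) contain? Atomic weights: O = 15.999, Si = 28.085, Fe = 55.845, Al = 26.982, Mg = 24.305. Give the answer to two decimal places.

Molar mass of (Mg0.49Fe0.51)3Al2Si3O12: 1.47×24.305 + 1.53×55.845 + 2×26.982 + 3×28.085 + 12×15.999 = 451.378 g/mol.
Mass of Al per formula unit: 2 × 26.982 = 53.964 g.
Weight fraction Al = 53.964 / 451.378 = 0.1196.

11.96 wt%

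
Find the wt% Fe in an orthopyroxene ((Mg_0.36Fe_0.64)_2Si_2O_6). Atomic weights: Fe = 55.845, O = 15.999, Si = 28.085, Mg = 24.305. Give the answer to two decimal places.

Formula mass = 0.72×24.305 + 1.28×55.845 + 2×28.085 + 6×15.999 = 241.145 g/mol, of which 71.482 g is Fe.
So Fe makes up 71.482/241.145 = 0.2964 of the mass, i.e. 29.64%.

29.64 weight percent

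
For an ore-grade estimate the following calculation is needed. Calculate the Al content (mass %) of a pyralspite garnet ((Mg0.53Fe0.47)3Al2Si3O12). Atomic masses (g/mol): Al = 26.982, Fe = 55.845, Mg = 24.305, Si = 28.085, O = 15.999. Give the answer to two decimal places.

Formula mass = 1.59*24.305 + 1.41*55.845 + 2*26.982 + 3*28.085 + 12*15.999 = 447.593 g/mol, of which 53.964 g is Al.
So Al makes up 53.964/447.593 = 0.1206 of the mass, i.e. 12.06%.

12.06 mass %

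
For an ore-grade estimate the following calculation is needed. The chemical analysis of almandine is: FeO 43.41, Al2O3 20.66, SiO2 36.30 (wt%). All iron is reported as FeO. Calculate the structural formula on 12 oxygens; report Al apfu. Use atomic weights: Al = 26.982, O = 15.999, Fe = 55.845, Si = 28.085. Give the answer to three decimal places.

FeO: 43.41/71.844 = 0.60423 mol → 0.60423 mol Fe, 0.60423 mol O.
Al2O3: 20.66/101.961 = 0.20263 mol → 0.40526 mol Al, 0.60789 mol O.
SiO2: 36.30/60.083 = 0.60416 mol → 0.60416 mol Si, 1.20832 mol O.
Total oxygen = 2.42044 mol. Normalization factor = 12/2.42044 = 4.95778.
Al per 12 O = 0.40526 × 4.95778 = 2.009.

2.009 Al apfu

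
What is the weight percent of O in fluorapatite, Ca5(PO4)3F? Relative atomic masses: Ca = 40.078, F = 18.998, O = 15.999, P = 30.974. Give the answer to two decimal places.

38.07 wt%

Formula mass = 5*40.078 + 3*30.974 + 12*15.999 + 1*18.998 = 504.298 g/mol, of which 191.988 g is O.
So O makes up 191.988/504.298 = 0.3807 of the mass, i.e. 38.07%.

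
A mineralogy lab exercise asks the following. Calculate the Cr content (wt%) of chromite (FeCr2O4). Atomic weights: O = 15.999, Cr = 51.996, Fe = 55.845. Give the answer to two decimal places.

46.46 wt%

M(FeCr2O4) = 223.833 g/mol.
Cr contributes 2 × 51.996 = 103.992 g per mole.
103.992/223.833 = 0.4646 → 46.46%.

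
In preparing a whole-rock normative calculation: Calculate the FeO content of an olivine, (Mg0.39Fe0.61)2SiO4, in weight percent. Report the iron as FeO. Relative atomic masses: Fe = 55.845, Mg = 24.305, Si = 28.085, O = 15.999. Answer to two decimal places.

48.92 wt%

Molar mass of (Mg0.39Fe0.61)2SiO4 = 0.78*24.305 + 1.22*55.845 + 1*28.085 + 4*15.999 = 179.170 g/mol.
Each formula unit contains 1.22 Fe, equivalent to 1.22/1 = 1.2200 mol FeO.
M(FeO) = 1×55.845 + 1×15.999 = 71.844 g/mol.
Mass of FeO per formula unit = 1.2200 × 71.844 = 87.650 g.
FeO wt% = 87.650 / 179.170 × 100 = 48.92%.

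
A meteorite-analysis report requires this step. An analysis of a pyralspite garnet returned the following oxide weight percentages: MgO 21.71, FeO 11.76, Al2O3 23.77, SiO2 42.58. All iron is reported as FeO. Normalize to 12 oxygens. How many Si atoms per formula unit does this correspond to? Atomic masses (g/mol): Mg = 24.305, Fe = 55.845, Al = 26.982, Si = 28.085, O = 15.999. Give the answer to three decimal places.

MgO: 21.71/40.304 = 0.53866 mol → 0.53866 mol Mg, 0.53866 mol O.
FeO: 11.76/71.844 = 0.16369 mol → 0.16369 mol Fe, 0.16369 mol O.
Al2O3: 23.77/101.961 = 0.23313 mol → 0.46626 mol Al, 0.69939 mol O.
SiO2: 42.58/60.083 = 0.70869 mol → 0.70869 mol Si, 1.41738 mol O.
Total oxygen = 2.81912 mol. Normalization factor = 12/2.81912 = 4.25665.
Si per 12 O = 0.70869 × 4.25665 = 3.017.

3.017 Si apfu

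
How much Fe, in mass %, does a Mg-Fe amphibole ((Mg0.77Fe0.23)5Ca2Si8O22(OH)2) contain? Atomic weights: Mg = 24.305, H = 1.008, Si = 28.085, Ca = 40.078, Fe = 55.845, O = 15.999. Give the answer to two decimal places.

7.57 mass %

M((Mg0.77Fe0.23)5Ca2Si8O22(OH)2) = 848.624 g/mol.
Fe contributes 1.15 × 55.845 = 64.222 g per mole.
64.222/848.624 = 0.0757 → 7.57%.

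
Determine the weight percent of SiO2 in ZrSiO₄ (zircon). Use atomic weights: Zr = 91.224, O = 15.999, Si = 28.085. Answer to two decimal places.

Molar mass of ZrSiO₄ = 1·91.224 + 1·28.085 + 4·15.999 = 183.305 g/mol.
Each formula unit contains 1 Si, equivalent to 1/1 = 1.0000 mol SiO2.
M(SiO2) = 1×28.085 + 2×15.999 = 60.083 g/mol.
Mass of SiO2 per formula unit = 1.0000 × 60.083 = 60.083 g.
SiO2 wt% = 60.083 / 183.305 × 100 = 32.78%.

32.78 wt%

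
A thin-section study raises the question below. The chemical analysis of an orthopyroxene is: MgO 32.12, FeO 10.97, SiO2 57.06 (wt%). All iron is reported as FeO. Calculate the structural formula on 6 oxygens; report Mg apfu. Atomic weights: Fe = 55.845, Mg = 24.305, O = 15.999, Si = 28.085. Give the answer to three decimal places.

1.678 Mg apfu

MgO (M=40.304): mol = 0.79694; Mg = 0.79694, O = 0.79694.
FeO (M=71.844): mol = 0.15269; Fe = 0.15269, O = 0.15269.
SiO2 (M=60.083): mol = 0.94969; Si = 0.94969, O = 1.89938.
ΣO = 2.84901; factor = 6/ΣO = 2.10599.
Mg apfu = 0.79694 × 2.10599 = 1.678.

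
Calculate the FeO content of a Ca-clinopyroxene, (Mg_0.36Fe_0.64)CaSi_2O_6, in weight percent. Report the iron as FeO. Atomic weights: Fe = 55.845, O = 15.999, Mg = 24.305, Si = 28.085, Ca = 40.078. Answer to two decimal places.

Molar mass of (Mg_0.36Fe_0.64)CaSi_2O_6 = 0.36*24.305 + 0.64*55.845 + 1*40.078 + 2*28.085 + 6*15.999 = 236.733 g/mol.
Each formula unit contains 0.64 Fe, equivalent to 0.64/1 = 0.6400 mol FeO.
M(FeO) = 1×55.845 + 1×15.999 = 71.844 g/mol.
Mass of FeO per formula unit = 0.6400 × 71.844 = 45.980 g.
FeO wt% = 45.980 / 236.733 × 100 = 19.42%.

19.42 wt%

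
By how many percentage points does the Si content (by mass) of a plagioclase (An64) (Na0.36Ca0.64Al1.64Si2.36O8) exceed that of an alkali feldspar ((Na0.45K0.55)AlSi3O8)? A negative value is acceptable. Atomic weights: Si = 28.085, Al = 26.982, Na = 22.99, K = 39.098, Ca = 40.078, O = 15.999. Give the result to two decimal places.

M(Na0.36Ca0.64Al1.64Si2.36O8) = 272.449 g/mol, so wt% Si = 66.281/272.449 × 100 = 24.33%.
M((Na0.45K0.55)AlSi3O8) = 271.078 g/mol, so wt% Si = 84.255/271.078 × 100 = 31.08%.
24.33 − 31.08 = -6.75 pp.

-6.75 percentage points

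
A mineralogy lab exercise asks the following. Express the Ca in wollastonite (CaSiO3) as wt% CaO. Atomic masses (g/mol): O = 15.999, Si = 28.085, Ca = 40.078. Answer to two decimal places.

Formula mass = 116.160 g/mol.
1 Ca → 1.0000 mol CaO per formula unit; M(CaO) = 56.077, so CaO mass = 56.077 g.
56.077/116.160 × 100 = 48.28 wt%.

48.28 wt%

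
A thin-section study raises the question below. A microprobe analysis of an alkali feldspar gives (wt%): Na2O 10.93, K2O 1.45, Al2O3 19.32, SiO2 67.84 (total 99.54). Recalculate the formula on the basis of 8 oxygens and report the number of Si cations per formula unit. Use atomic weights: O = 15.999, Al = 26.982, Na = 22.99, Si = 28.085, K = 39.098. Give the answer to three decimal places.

Na2O (M=61.979): mol = 0.17635; Na = 0.35270, O = 0.17635.
K2O (M=94.195): mol = 0.01539; K = 0.03078, O = 0.01539.
Al2O3 (M=101.961): mol = 0.18948; Al = 0.37896, O = 0.56844.
SiO2 (M=60.083): mol = 1.12910; Si = 1.12910, O = 2.25820.
ΣO = 3.01838; factor = 8/ΣO = 2.65043.
Si apfu = 1.12910 × 2.65043 = 2.993.

2.993 Si apfu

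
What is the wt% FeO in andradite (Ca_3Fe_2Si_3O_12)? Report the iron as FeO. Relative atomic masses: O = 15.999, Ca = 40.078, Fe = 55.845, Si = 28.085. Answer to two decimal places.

28.28 wt%

Molar mass of Ca_3Fe_2Si_3O_12 = 3·40.078 + 2·55.845 + 3·28.085 + 12·15.999 = 508.167 g/mol.
Each formula unit contains 2 Fe, equivalent to 2/1 = 2.0000 mol FeO.
M(FeO) = 1×55.845 + 1×15.999 = 71.844 g/mol.
Mass of FeO per formula unit = 2.0000 × 71.844 = 143.688 g.
FeO wt% = 143.688 / 508.167 × 100 = 28.28%.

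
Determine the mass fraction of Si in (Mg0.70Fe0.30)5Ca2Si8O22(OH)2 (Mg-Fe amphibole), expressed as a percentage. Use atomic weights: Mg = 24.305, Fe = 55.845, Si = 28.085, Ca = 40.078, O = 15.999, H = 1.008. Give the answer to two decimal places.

Molar mass of (Mg0.70Fe0.30)5Ca2Si8O22(OH)2: 3.50*24.305 + 1.50*55.845 + 2*40.078 + 8*28.085 + 24*15.999 + 2*1.008 = 859.663 g/mol.
Mass of Si per formula unit: 8 × 28.085 = 224.680 g.
Weight fraction Si = 224.680 / 859.663 = 0.2614.

26.14 mass %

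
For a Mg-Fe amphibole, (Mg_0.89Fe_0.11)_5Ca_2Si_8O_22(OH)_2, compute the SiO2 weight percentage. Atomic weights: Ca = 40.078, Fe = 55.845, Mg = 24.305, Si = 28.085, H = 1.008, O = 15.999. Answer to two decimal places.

57.93 wt%

M((Mg_0.89Fe_0.11)_5Ca_2Si_8O_22(OH)_2) = 829.700 g/mol; M(SiO2) = 60.083 g/mol.
Moles SiO2 per formula unit = 8 Si ÷ 1 = 8.0000.
SiO2 fraction = (8.0000 × 60.083) / 829.700 = 480.664/829.700 = 0.5793.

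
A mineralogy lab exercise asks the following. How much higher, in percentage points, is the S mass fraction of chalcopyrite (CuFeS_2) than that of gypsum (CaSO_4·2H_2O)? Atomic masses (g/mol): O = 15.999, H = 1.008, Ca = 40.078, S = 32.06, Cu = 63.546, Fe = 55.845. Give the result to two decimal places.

16.32 percentage points

First mineral: 64.120 g S in 183.511 g formula = 34.94 wt% S.
Second mineral: 32.060 g S in 172.164 g formula = 18.62 wt% S.
34.94% − 18.62% gives a difference of 16.32 percentage points.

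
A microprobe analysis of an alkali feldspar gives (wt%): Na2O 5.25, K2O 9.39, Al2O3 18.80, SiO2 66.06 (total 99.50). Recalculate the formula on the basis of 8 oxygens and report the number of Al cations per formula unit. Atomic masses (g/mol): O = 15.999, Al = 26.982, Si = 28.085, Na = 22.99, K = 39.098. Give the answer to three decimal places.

Na2O (M=61.979): mol = 0.08471; Na = 0.16942, O = 0.08471.
K2O (M=94.195): mol = 0.09969; K = 0.19938, O = 0.09969.
Al2O3 (M=101.961): mol = 0.18438; Al = 0.36876, O = 0.55314.
SiO2 (M=60.083): mol = 1.09948; Si = 1.09948, O = 2.19896.
ΣO = 2.93650; factor = 8/ΣO = 2.72433.
Al apfu = 0.36876 × 2.72433 = 1.005.

1.005 Al apfu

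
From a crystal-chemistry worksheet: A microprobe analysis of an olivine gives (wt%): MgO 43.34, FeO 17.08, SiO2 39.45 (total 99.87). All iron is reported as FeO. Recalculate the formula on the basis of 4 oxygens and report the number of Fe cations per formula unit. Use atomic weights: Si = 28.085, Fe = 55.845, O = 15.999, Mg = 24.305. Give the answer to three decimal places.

0.362 Fe apfu

43.34 wt% MgO ÷ 40.304 g/mol = 1.07533 mol, giving 1.07533 Mg and 1.07533 O.
17.08 wt% FeO ÷ 71.844 g/mol = 0.23774 mol, giving 0.23774 Fe and 0.23774 O.
39.45 wt% SiO2 ÷ 60.083 g/mol = 0.65659 mol, giving 0.65659 Si and 1.31318 O.
Oxygen sums to 2.62625; scaling by 4/2.62625 = 1.52308 puts the formula on 4 O.
Fe: 0.23774 × 1.52308 = 0.362 atoms per formula unit.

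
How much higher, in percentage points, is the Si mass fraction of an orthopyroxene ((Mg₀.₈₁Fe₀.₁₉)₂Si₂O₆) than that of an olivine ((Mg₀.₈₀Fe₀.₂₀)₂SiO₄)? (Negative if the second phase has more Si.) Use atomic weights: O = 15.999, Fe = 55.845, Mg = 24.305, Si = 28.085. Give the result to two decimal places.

8.08 percentage points

First mineral: 56.170 g Si in 212.759 g formula = 26.40 wt% Si.
Second mineral: 28.085 g Si in 153.307 g formula = 18.32 wt% Si.
26.40% − 18.32% gives a difference of 8.08 percentage points.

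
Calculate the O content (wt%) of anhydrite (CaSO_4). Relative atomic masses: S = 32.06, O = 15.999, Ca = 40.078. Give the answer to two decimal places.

47.01 wt%

Formula mass = 1×40.078 + 1×32.06 + 4×15.999 = 136.134 g/mol, of which 63.996 g is O.
So O makes up 63.996/136.134 = 0.4701 of the mass, i.e. 47.01%.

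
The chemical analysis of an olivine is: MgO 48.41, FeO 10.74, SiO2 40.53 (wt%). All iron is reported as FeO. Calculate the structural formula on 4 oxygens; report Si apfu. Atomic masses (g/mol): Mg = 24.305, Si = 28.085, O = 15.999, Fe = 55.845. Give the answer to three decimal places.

48.41 wt% MgO ÷ 40.304 g/mol = 1.20112 mol, giving 1.20112 Mg and 1.20112 O.
10.74 wt% FeO ÷ 71.844 g/mol = 0.14949 mol, giving 0.14949 Fe and 0.14949 O.
40.53 wt% SiO2 ÷ 60.083 g/mol = 0.67457 mol, giving 0.67457 Si and 1.34914 O.
Oxygen sums to 2.69975; scaling by 4/2.69975 = 1.48162 puts the formula on 4 O.
Si: 0.67457 × 1.48162 = 0.999 atoms per formula unit.

0.999 Si apfu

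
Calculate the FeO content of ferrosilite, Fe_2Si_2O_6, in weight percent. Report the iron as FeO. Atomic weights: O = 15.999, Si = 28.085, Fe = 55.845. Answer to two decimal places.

M(Fe_2Si_2O_6) = 263.854 g/mol; M(FeO) = 71.844 g/mol.
Moles FeO per formula unit = 2 Fe ÷ 1 = 2.0000.
FeO fraction = (2.0000 × 71.844) / 263.854 = 143.688/263.854 = 0.5446.

54.46 wt%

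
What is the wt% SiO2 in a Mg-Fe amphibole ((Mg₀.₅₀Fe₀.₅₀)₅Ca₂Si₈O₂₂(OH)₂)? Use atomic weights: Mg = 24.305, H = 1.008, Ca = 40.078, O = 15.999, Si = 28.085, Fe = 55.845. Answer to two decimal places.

M((Mg₀.₅₀Fe₀.₅₀)₅Ca₂Si₈O₂₂(OH)₂) = 891.203 g/mol; M(SiO2) = 60.083 g/mol.
Moles SiO2 per formula unit = 8 Si ÷ 1 = 8.0000.
SiO2 fraction = (8.0000 × 60.083) / 891.203 = 480.664/891.203 = 0.5393.

53.93 wt%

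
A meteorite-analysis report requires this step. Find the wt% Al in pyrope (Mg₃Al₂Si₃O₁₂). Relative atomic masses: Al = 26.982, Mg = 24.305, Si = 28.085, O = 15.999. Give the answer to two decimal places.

M(Mg₃Al₂Si₃O₁₂) = 403.122 g/mol.
Al contributes 2 × 26.982 = 53.964 g per mole.
53.964/403.122 = 0.1339 → 13.39%.

13.39 weight percent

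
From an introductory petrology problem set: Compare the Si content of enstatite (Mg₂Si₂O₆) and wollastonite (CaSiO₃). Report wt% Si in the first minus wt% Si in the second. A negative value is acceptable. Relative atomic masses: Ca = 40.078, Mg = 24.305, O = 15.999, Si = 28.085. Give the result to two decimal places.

3.80 percentage points

First mineral: 56.170 g Si in 200.774 g formula = 27.98 wt% Si.
Second mineral: 28.085 g Si in 116.160 g formula = 24.18 wt% Si.
27.98% − 24.18% gives a difference of 3.80 percentage points.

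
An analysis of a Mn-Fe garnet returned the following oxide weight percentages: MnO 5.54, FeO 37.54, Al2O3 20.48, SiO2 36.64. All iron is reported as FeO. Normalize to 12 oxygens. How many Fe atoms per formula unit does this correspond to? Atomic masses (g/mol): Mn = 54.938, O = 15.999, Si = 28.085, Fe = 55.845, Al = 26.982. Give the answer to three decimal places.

MnO (M=70.937): mol = 0.07810; Mn = 0.07810, O = 0.07810.
FeO (M=71.844): mol = 0.52252; Fe = 0.52252, O = 0.52252.
Al2O3 (M=101.961): mol = 0.20086; Al = 0.40172, O = 0.60258.
SiO2 (M=60.083): mol = 0.60982; Si = 0.60982, O = 1.21964.
ΣO = 2.42284; factor = 12/ΣO = 4.95287.
Fe apfu = 0.52252 × 4.95287 = 2.588.

2.588 Fe apfu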